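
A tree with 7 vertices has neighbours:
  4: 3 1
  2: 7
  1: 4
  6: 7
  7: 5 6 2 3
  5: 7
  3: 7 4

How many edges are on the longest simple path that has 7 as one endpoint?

3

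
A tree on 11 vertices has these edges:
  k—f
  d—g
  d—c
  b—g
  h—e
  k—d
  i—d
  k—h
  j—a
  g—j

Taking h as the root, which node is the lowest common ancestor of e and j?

Ancestors of e (toward the root): e, h.
Ancestors of j: j, g, d, k, h.
The deepest node appearing in both lists is h.

h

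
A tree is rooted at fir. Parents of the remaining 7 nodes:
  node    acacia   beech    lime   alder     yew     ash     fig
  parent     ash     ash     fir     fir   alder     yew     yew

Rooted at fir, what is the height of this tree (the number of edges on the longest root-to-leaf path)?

The longest root-to-leaf path is fir – alder – yew – ash – acacia (4 edges).

4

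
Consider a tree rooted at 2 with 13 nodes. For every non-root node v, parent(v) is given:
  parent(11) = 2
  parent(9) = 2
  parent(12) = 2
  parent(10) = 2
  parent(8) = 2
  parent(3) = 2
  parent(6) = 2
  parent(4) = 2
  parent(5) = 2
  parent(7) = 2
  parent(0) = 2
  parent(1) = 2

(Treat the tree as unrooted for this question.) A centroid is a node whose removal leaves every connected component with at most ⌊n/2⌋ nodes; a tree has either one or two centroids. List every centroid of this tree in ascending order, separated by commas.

Removing 2 splits the tree into components of sizes 1, 1, 1, 1, 1, 1, 1, 1, 1, 1, 1, 1; the largest is 1 ≤ ⌊13/2⌋ = 6.
No neighbour of 2 does as well, so 2 is the unique centroid.

2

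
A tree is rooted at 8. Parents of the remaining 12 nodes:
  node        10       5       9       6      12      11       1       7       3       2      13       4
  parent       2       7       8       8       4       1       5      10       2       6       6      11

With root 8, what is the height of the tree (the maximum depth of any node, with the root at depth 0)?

12 sits deepest: 8 – 6 – 2 – 10 – 7 – 5 – 1 – 11 – 4 – 12 — 9 edges from the root.

9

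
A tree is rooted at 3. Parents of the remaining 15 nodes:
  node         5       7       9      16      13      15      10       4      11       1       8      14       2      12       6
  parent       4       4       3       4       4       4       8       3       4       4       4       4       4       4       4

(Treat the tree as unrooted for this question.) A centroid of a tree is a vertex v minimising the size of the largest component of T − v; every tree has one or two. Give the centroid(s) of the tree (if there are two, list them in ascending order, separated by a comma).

If 4 is removed the pieces have sizes 2, 2, 1, 1, 1, 1, 1, 1, 1, 1, 1, 1, 1, all ≤ ⌊16/2⌋ = 8.
Every other node leaves some component of size > 8, so the centroid is unique.

4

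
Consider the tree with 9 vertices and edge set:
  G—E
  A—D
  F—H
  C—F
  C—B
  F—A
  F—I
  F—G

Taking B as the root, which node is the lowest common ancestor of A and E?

F

Ancestors of A (toward the root): A, F, C, B.
Ancestors of E: E, G, F, C, B.
The deepest node appearing in both lists is F.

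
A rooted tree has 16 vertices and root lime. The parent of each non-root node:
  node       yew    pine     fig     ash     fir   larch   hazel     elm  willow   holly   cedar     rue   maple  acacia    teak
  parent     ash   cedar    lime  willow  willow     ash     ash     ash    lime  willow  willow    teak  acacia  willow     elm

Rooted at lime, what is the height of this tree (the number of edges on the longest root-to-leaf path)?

5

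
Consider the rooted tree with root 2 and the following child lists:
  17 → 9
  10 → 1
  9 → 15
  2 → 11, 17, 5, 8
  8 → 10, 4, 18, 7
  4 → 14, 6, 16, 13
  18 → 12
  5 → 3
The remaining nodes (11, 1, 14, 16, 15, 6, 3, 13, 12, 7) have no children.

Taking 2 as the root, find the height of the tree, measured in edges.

3

A deepest node is 6, reached by 2–8–4–6.
That path has 3 edges, so the height is 3.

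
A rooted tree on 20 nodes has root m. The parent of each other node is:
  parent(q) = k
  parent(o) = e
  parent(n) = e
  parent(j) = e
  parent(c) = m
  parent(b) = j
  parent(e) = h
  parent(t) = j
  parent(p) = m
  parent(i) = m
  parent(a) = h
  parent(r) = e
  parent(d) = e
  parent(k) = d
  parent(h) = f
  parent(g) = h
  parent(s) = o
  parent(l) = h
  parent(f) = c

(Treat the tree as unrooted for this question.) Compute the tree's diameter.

8

BFS from p reaches q last, at distance 8; BFS from q confirms no node is farther.
Path: p-m-c-f-h-e-d-k-q.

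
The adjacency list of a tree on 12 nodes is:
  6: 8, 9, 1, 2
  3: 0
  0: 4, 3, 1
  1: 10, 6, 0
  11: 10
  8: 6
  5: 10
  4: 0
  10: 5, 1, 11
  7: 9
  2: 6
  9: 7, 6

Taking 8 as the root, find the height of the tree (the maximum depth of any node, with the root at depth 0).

4

The longest root-to-leaf path is 8 – 6 – 1 – 0 – 3 (4 edges).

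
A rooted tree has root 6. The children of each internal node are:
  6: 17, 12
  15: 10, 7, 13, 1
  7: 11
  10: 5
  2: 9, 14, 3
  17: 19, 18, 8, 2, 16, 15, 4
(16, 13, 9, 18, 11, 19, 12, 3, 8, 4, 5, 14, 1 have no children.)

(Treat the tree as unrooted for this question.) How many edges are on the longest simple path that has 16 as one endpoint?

4

A farthest node from 16 is 11 (5 also at distance 4).
The path 16 – 17 – 15 – 7 – 11 has 4 edges.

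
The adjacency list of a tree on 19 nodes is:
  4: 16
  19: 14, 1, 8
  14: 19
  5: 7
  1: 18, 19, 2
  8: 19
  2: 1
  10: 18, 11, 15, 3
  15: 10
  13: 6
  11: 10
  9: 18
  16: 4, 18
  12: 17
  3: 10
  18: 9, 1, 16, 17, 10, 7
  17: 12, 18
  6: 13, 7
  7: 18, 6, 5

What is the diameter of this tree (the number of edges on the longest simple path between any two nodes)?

A longest path is 13–6–7–18–1–19–8, with 6 edges.

6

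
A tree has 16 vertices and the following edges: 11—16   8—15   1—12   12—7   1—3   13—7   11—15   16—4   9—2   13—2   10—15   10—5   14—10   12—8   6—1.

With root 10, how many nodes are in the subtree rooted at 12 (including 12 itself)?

The subtree rooted at 12 contains: 12, 1, 7, 6, 3, 13, 2, 9 — 8 nodes.

8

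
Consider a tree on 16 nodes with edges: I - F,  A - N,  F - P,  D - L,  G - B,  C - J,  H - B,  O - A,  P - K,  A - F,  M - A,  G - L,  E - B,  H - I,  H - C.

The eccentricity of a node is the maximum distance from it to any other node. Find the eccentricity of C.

5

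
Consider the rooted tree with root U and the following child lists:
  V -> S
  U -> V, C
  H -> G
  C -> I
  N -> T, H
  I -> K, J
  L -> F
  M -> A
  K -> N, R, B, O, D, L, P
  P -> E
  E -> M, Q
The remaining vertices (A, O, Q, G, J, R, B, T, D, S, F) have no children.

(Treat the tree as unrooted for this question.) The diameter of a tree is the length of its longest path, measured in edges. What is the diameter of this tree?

Starting from S, a farthest node is A at distance 9.
One longest path: S - V - U - C - I - K - P - E - M - A.
So the diameter is 9.

9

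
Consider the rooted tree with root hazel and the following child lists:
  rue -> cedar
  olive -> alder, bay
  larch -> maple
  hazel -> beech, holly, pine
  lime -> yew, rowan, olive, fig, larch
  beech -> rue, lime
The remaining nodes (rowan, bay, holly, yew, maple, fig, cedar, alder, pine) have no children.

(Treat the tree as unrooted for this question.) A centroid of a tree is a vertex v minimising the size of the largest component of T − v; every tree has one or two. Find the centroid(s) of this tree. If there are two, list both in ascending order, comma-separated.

If lime is removed the pieces have sizes 6, 3, 2, 1, 1, 1, all ≤ ⌊15/2⌋ = 7.
Every other node leaves some component of size > 7, so the centroid is unique.

lime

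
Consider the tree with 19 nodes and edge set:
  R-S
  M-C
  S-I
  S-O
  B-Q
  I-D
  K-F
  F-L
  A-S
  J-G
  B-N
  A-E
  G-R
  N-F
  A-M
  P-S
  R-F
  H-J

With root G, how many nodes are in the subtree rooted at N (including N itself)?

3

Descendants of N (including itself): N, B, Q. That's 3.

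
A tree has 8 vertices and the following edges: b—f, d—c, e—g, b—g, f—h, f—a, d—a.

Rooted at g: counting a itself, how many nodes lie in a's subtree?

3

The subtree rooted at a contains: a, d, c — 3 nodes.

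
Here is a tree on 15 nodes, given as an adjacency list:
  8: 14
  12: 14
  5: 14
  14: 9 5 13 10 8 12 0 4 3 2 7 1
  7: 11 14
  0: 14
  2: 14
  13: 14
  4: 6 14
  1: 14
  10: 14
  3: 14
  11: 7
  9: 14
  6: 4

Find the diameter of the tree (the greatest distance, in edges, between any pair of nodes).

A longest path is 6–4–14–7–11, with 4 edges.

4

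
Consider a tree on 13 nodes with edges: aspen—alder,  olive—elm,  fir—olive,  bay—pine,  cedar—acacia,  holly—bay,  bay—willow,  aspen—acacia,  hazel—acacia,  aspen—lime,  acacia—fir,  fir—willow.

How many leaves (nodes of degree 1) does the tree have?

7

Degree-1 nodes: alder, cedar, elm, hazel, holly, lime, pine — 7 of them.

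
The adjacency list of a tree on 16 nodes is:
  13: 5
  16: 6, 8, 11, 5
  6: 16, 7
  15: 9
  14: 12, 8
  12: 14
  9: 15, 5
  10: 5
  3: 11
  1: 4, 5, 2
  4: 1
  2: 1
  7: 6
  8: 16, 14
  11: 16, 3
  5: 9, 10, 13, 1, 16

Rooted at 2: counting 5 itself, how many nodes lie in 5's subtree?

The subtree rooted at 5 contains: 5, 16, 13, 9, 10, 6, 11, 8, 15, 7, 3, 14, 12 — 13 nodes.

13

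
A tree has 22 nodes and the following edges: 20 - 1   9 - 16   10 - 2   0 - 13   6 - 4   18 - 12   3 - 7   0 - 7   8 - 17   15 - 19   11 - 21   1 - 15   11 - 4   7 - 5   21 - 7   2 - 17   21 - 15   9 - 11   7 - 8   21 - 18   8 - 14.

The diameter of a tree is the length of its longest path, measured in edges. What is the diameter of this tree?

8

A longest path is 10–2–17–8–7–21–11–9–16, with 8 edges.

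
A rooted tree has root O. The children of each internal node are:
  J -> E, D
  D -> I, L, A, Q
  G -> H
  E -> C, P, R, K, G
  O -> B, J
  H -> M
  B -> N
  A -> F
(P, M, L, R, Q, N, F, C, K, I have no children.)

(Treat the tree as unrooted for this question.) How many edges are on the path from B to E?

Walking from B: B - O - J - E. Length 3.

3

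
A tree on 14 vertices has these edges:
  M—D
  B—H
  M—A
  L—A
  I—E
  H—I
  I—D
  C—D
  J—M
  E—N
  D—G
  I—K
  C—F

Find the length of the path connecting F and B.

5

The path is F - C - D - I - H - B, which has 5 edges.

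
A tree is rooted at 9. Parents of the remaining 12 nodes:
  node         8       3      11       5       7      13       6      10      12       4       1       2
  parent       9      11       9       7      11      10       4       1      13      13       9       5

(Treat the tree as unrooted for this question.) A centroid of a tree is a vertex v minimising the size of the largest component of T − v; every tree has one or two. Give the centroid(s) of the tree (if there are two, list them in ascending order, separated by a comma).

Removing 9 splits the tree into components of sizes 6, 5, 1; the largest is 6 ≤ ⌊13/2⌋ = 6.
Every other node leaves some component of size > 6, so the centroid is unique.

9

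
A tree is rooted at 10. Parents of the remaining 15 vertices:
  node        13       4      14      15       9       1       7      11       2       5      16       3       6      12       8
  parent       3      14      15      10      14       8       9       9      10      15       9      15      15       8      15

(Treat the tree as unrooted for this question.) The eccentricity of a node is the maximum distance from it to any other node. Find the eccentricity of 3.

The node farthest from 3 is 7 (11, 16 also at distance 4), via 3 – 15 – 14 – 9 – 7 — 4 edges.

4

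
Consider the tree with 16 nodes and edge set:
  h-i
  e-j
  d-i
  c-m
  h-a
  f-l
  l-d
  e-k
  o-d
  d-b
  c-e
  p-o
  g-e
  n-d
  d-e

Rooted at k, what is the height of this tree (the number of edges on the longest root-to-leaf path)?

a sits deepest: k → e → d → i → h → a — 5 edges from the root.

5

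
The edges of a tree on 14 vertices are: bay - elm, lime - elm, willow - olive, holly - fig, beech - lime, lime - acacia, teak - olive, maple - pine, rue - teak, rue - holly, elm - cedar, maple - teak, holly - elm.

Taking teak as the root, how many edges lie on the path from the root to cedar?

Path from teak to cedar: teak – rue – holly – elm – cedar, which has 4 edges.

4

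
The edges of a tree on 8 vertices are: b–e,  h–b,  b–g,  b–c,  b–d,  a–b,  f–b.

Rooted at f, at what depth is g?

2

Path from f to g: f – b – g, which has 2 edges.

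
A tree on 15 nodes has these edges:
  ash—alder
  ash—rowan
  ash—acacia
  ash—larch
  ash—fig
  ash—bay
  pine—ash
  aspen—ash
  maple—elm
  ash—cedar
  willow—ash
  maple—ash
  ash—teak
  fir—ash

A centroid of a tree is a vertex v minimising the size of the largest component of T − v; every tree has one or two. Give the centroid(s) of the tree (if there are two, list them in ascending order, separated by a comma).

ash

Delete ash: the remaining components have sizes 2, 1, 1, 1, 1, 1, 1, 1, 1, 1, 1, 1, 1. Max 2 ≤ 7, so ash is a centroid.
Every other node leaves some component of size > 7, so the centroid is unique.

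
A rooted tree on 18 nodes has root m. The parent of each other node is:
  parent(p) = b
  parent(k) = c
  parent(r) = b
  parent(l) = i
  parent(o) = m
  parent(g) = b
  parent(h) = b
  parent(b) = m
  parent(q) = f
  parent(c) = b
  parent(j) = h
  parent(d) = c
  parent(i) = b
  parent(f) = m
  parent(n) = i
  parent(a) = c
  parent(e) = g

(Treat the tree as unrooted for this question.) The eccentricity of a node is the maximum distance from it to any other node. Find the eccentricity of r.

Distances from r peak at 4, attained at q.
r-b-m-f-q

4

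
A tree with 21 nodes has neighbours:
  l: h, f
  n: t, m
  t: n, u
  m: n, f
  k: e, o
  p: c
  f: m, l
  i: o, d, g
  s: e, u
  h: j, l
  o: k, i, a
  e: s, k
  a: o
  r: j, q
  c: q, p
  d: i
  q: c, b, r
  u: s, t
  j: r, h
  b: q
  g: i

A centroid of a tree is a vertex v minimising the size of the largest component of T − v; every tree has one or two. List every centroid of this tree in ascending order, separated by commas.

Delete n: the remaining components have sizes 10, 10. Max 10 ≤ 10, so n is a centroid.
Every other node leaves some component of size > 10, so the centroid is unique.

n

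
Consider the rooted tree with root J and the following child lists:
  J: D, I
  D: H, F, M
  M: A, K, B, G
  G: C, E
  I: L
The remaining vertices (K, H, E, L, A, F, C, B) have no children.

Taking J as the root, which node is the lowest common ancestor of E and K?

Ancestors of E (toward the root): E, G, M, D, J.
Ancestors of K: K, M, D, J.
The deepest node appearing in both lists is M.

M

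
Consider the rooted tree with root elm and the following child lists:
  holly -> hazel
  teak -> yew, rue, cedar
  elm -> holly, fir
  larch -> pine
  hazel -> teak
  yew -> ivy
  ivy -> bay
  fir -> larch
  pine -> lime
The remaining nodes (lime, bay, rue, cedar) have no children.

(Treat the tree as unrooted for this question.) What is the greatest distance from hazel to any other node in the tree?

The node farthest from hazel is lime, via hazel–holly–elm–fir–larch–pine–lime — 6 edges.

6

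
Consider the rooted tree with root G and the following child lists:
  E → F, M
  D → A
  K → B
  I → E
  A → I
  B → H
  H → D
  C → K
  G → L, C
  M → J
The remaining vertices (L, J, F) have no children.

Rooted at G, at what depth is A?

6

G → C → K → B → H → D → A — 6 edges.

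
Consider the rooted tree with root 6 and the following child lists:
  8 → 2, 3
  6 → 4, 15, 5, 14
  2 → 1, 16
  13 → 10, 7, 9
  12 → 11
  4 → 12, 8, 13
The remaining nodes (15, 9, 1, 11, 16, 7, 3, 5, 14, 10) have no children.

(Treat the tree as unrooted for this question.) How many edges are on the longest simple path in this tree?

5

Starting from 16, a farthest node is 15 at distance 5.
One longest path: 16 - 2 - 8 - 4 - 6 - 15.
So the diameter is 5.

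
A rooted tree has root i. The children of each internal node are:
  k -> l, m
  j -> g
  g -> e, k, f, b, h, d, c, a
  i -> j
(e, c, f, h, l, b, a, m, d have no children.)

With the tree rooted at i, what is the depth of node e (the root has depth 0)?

3

Climbing from e to the root: e–g–j–i. That's 3 steps.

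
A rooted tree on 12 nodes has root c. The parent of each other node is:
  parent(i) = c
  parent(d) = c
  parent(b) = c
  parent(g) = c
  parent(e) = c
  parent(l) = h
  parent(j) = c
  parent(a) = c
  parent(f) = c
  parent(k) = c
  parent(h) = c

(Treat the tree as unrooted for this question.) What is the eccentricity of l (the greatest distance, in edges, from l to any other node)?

3

The node farthest from l is k (b, i, j, d, f, g, e, a also at distance 3), via l-h-c-k — 3 edges.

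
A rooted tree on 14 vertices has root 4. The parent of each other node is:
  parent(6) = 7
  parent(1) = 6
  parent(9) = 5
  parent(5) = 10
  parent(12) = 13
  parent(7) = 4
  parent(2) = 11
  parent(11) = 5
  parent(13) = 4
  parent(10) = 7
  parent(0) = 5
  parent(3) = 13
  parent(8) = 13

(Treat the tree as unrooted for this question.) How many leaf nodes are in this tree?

7

Degree-1 nodes: 0, 1, 2, 3, 8, 9, 12 — 7 of them.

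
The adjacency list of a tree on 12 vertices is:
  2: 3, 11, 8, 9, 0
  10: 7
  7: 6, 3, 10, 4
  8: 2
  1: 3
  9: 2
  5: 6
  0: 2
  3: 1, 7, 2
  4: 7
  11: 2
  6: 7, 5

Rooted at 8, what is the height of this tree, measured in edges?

5

5 sits deepest: 8 → 2 → 3 → 7 → 6 → 5 — 5 edges from the root.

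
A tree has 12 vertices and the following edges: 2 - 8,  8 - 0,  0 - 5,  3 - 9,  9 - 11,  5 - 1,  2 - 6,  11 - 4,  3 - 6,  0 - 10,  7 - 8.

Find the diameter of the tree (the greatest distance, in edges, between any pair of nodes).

A longest path is 4 - 11 - 9 - 3 - 6 - 2 - 8 - 0 - 5 - 1, with 9 edges.

9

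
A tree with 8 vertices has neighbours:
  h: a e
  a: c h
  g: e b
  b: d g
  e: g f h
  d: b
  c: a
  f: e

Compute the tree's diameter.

6

A longest path is c - a - h - e - g - b - d, with 6 edges.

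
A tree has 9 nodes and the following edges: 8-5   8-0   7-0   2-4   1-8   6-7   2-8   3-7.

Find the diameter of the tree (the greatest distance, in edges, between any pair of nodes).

Starting from 4, a farthest node is 3 at distance 5.
One longest path: 4 - 2 - 8 - 0 - 7 - 3.
So the diameter is 5.

5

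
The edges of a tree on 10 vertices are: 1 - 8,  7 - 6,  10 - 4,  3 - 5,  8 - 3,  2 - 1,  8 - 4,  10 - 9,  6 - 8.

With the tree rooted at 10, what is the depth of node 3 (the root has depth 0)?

3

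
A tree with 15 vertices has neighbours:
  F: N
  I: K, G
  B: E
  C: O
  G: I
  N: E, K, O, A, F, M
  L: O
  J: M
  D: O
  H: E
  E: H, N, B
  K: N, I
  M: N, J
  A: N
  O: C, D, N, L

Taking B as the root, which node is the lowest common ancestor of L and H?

L's ancestor chain is L, O, N, E, B and H's is H, E, B; they first meet at E.

E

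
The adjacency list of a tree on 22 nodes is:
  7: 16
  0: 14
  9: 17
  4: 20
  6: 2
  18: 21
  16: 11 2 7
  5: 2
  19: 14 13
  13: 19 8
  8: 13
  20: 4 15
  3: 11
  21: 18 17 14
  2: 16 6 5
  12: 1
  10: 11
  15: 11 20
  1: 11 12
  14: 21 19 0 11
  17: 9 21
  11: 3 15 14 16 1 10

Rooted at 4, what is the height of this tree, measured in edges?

A deepest node is 9, reached by 4 → 20 → 15 → 11 → 14 → 21 → 17 → 9.
That path has 7 edges, so the height is 7.

7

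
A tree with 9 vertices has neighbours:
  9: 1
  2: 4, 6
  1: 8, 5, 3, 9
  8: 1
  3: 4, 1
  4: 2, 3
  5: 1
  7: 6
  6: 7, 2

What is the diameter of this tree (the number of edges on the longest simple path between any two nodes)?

A longest path is 7 – 6 – 2 – 4 – 3 – 1 – 5, with 6 edges.

6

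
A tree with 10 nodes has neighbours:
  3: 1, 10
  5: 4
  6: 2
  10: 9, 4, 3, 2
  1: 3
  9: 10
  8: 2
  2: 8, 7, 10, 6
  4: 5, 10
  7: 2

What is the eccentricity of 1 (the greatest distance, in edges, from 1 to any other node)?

Distances from 1 peak at 4, attained at 7 (8, 6, 5 also at distance 4).
1-3-10-2-7

4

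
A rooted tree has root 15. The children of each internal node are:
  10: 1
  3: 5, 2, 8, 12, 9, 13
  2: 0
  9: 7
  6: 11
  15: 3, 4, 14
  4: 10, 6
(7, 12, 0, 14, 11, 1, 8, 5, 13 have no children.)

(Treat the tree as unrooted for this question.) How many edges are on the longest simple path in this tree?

Starting from 11, a farthest node is 7 at distance 6.
One longest path: 11 - 6 - 4 - 15 - 3 - 9 - 7.
So the diameter is 6.

6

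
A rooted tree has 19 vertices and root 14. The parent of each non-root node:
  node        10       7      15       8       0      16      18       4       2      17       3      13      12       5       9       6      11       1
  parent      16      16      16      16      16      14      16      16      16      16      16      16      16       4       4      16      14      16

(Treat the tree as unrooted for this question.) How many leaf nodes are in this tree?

16

Degree-1 nodes: 0, 1, 2, 3, 5, 6, 7, 8, 9, 10, 11, 12, 13, 15, 17, 18 — 16 of them.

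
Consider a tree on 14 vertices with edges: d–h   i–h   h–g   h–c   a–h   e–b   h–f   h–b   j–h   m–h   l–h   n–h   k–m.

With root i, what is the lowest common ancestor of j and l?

h

Path j→root: j h i; path l→root: l h i.
First common node: h.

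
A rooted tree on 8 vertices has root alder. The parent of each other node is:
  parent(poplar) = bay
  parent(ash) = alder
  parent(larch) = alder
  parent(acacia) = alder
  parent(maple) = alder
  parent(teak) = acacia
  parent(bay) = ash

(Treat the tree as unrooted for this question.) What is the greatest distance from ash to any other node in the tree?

3

A farthest node from ash is teak.
The path ash – alder – acacia – teak has 3 edges.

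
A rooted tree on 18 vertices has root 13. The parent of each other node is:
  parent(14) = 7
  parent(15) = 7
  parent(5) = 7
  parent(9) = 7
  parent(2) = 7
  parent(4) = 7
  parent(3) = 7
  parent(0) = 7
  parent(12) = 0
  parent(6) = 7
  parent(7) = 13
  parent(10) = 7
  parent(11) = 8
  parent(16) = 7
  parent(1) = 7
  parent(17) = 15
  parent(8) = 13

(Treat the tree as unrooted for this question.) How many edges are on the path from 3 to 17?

3

3–7–15–17: 3 edges.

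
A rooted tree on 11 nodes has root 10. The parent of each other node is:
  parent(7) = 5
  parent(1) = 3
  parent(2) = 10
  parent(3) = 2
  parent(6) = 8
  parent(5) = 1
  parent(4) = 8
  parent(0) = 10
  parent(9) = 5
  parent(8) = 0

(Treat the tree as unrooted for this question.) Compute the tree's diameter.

8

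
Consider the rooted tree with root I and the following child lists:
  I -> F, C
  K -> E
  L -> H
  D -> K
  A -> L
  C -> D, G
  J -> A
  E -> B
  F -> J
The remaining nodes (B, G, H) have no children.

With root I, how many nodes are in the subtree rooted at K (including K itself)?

3

The subtree rooted at K contains: K, E, B — 3 nodes.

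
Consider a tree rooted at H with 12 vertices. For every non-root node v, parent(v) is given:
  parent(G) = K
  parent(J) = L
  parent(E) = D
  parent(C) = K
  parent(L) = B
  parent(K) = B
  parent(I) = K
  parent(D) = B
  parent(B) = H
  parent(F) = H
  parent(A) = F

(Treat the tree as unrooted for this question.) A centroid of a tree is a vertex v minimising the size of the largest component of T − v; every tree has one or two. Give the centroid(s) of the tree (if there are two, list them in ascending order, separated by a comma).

Delete B: the remaining components have sizes 4, 3, 2, 2. Max 4 ≤ 6, so B is a centroid.
No neighbour of B does as well, so B is the unique centroid.

B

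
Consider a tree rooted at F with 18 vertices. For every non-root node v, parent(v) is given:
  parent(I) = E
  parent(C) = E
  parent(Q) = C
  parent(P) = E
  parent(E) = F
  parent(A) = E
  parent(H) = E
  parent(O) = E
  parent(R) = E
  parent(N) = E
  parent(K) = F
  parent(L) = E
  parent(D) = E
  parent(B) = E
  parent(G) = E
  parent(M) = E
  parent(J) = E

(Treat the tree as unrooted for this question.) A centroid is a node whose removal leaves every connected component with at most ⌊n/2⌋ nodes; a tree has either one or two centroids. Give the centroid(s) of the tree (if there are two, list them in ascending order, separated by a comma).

E

Removing E splits the tree into components of sizes 2, 2, 1, 1, 1, 1, 1, 1, 1, 1, 1, 1, 1, 1, 1; the largest is 2 ≤ ⌊18/2⌋ = 9.
Every other node leaves some component of size > 9, so the centroid is unique.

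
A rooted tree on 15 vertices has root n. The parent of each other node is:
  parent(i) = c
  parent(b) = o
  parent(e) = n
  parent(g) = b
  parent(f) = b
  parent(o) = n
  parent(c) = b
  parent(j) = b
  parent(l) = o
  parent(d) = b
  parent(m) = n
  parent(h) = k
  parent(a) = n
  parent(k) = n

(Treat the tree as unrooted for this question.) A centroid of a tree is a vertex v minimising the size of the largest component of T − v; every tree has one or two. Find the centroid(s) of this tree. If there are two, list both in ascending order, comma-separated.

o

If o is removed the pieces have sizes 7, 6, 1, all ≤ ⌊15/2⌋ = 7.
Every other node leaves some component of size > 7, so the centroid is unique.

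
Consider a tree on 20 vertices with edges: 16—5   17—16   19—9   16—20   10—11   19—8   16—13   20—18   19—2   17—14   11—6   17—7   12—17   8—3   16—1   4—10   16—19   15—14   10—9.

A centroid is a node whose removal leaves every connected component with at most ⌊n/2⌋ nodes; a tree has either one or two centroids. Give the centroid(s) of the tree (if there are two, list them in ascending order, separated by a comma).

Removing 16 splits the tree into components of sizes 9, 5, 2, 1, 1, 1; the largest is 9 ≤ ⌊20/2⌋ = 10.
Every other node leaves some component of size > 10, so the centroid is unique.

16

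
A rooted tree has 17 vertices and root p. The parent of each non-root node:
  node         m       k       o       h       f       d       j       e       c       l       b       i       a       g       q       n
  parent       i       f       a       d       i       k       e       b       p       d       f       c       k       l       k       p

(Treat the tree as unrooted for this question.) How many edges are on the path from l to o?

l–d–k–a–o: 4 edges.

4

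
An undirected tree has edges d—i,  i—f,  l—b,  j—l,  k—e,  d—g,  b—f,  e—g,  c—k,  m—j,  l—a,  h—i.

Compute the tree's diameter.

Starting from m, a farthest node is c at distance 10.
One longest path: m – j – l – b – f – i – d – g – e – k – c.
So the diameter is 10.

10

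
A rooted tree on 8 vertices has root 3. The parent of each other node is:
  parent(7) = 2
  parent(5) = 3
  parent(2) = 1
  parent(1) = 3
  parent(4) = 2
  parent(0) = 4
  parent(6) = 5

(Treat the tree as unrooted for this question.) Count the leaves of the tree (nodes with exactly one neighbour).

Degree-1 nodes: 0, 6, 7 — 3 of them.

3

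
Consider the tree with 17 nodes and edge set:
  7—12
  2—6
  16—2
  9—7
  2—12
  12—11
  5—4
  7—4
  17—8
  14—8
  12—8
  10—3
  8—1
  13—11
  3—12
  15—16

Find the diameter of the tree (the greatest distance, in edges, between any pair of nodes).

A longest path is 15 – 16 – 2 – 12 – 7 – 4 – 5, with 6 edges.

6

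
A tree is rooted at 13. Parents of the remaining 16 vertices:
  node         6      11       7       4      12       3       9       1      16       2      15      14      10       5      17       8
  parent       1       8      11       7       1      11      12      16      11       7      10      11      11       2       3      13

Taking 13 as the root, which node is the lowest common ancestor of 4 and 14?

Ancestors of 4 (toward the root): 4, 7, 11, 8, 13.
Ancestors of 14: 14, 11, 8, 13.
The deepest node appearing in both lists is 11.

11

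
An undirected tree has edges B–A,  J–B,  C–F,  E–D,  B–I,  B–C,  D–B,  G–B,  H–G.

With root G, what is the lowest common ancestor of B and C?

B

B's ancestor chain is B, G and C's is C, B, G; they first meet at B.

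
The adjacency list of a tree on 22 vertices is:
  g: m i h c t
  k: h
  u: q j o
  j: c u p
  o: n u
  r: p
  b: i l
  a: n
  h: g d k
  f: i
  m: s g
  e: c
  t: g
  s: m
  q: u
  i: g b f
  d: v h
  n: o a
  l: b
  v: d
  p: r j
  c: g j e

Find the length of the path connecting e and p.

e - c - j - p: 3 edges.

3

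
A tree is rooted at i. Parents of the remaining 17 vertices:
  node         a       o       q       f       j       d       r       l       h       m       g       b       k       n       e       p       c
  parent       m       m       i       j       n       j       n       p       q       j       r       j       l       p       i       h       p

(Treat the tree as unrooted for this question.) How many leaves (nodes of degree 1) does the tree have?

9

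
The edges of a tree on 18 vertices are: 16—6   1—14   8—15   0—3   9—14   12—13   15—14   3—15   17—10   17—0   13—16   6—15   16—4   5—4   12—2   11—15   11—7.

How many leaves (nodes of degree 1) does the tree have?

Exactly 7 nodes have a single neighbour: 1, 2, 5, 7, 8, 9, 10.

7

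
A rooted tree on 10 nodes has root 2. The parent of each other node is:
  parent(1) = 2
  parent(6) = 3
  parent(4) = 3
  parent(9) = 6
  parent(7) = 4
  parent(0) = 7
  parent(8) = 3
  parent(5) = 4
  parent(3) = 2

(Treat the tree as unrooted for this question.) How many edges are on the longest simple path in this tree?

5

Starting from 0, a farthest node is 9 at distance 5.
One longest path: 0–7–4–3–6–9.
So the diameter is 5.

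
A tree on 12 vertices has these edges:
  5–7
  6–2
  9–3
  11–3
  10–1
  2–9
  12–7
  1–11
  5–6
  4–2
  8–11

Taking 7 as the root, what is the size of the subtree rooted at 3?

5

Descendants of 3 (including itself): 3, 11, 8, 1, 10. That's 5.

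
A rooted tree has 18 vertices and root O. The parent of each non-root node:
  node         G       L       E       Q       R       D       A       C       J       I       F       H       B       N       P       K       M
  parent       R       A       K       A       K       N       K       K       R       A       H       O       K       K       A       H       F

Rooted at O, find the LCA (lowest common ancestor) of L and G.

K

Path L→root: L A K H O; path G→root: G R K H O.
First common node: K.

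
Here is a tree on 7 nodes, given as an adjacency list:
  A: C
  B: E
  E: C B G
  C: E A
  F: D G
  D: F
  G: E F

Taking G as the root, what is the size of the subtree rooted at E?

4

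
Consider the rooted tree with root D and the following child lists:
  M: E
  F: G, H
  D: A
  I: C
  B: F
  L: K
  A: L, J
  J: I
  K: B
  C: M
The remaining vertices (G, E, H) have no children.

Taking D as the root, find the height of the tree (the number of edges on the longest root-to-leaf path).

The longest root-to-leaf path is D → A → J → I → C → M → E (6 edges).

6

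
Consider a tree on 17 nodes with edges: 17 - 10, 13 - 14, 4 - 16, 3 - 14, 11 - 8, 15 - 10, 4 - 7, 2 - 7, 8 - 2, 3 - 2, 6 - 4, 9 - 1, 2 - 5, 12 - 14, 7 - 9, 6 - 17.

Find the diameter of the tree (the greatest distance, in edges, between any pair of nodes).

Starting from 12, a farthest node is 15 at distance 9.
One longest path: 12 – 14 – 3 – 2 – 7 – 4 – 6 – 17 – 10 – 15.
So the diameter is 9.

9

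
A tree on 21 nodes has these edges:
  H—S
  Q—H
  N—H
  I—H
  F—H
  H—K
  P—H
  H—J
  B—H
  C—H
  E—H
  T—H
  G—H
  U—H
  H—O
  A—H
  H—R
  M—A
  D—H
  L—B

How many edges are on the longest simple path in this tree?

A longest path is M – A – H – B – L, with 4 edges.

4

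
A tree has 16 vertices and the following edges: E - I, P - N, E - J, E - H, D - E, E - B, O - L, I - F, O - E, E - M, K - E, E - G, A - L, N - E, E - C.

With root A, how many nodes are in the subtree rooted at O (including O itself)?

14

O's subtree: {O, E, I, G, D, B, K, H, C, M, J, N, F, P}, size 14.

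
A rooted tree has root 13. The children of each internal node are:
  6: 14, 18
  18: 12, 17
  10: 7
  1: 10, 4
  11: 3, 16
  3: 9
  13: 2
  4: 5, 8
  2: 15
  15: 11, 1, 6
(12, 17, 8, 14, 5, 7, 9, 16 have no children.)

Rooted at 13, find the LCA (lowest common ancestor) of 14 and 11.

15

14's ancestor chain is 14, 6, 15, 2, 13 and 11's is 11, 15, 2, 13; they first meet at 15.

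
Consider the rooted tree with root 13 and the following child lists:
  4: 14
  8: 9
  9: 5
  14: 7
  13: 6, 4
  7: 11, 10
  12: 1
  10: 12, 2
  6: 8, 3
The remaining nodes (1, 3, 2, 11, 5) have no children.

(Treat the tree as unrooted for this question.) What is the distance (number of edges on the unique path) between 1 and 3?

8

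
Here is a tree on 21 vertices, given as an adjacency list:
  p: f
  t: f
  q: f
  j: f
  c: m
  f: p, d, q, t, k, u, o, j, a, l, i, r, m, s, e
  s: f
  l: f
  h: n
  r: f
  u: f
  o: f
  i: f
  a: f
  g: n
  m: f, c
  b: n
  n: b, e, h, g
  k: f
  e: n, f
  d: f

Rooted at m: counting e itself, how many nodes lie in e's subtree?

5

The subtree rooted at e contains: e, n, h, g, b — 5 nodes.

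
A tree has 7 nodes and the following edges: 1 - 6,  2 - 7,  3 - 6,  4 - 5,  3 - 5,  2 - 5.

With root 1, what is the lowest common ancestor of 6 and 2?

6

6's ancestor chain is 6, 1 and 2's is 2, 5, 3, 6, 1; they first meet at 6.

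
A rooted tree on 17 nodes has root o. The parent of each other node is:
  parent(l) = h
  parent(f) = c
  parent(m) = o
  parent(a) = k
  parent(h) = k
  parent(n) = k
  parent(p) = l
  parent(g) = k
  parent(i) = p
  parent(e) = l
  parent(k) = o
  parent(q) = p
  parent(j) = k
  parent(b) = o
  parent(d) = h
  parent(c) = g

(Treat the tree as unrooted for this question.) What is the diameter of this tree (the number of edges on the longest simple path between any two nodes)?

7

A longest path is q–p–l–h–k–g–c–f, with 7 edges.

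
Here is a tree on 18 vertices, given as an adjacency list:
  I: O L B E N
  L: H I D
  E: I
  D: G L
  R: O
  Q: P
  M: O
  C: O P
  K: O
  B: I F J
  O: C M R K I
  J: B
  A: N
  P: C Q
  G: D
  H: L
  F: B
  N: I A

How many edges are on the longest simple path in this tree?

Starting from G, a farthest node is Q at distance 7.
One longest path: G-D-L-I-O-C-P-Q.
So the diameter is 7.

7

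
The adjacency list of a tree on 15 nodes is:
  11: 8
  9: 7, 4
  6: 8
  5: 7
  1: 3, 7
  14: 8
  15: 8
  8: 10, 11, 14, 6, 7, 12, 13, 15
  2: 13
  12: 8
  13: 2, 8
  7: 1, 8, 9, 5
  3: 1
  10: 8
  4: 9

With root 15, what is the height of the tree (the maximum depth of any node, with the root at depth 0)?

The longest root-to-leaf path is 15–8–7–9–4 (4 edges).

4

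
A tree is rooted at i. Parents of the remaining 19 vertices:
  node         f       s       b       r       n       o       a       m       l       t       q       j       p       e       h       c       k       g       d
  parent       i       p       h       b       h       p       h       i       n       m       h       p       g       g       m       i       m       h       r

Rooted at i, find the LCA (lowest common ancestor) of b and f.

i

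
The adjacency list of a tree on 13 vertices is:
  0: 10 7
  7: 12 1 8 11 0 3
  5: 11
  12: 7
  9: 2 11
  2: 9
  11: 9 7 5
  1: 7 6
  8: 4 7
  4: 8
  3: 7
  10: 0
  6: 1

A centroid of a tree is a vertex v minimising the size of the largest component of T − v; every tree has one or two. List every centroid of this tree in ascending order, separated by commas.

Delete 7: the remaining components have sizes 4, 2, 2, 2, 1, 1. Max 4 ≤ 6, so 7 is a centroid.
No neighbour of 7 does as well, so 7 is the unique centroid.

7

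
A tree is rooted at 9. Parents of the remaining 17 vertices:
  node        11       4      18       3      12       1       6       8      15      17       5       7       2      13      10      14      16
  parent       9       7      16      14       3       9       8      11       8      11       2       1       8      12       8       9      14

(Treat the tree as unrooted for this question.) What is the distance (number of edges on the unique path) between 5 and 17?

4

5–2–8–11–17: 4 edges.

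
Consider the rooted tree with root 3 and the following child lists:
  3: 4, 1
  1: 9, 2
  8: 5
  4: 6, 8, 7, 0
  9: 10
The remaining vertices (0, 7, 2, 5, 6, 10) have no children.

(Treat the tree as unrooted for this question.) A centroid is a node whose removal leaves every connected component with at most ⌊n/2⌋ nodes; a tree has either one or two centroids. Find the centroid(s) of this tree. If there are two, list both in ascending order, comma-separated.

4

Delete 4: the remaining components have sizes 5, 2, 1, 1, 1. Max 5 ≤ 5, so 4 is a centroid.
No neighbour of 4 does as well, so 4 is the unique centroid.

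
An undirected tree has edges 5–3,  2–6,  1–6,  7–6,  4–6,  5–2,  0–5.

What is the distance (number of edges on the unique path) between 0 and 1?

The path is 0–5–2–6–1, which has 4 edges.

4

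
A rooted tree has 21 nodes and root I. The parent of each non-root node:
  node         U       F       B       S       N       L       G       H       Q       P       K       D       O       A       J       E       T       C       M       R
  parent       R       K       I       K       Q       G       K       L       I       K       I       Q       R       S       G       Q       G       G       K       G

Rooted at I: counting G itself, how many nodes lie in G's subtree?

9

Descendants of G (including itself): G, R, L, T, J, C, O, U, H. That's 9.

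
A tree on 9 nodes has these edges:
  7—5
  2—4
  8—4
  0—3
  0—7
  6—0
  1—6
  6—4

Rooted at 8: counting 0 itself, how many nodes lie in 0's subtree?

4

The subtree rooted at 0 contains: 0, 7, 3, 5 — 4 nodes.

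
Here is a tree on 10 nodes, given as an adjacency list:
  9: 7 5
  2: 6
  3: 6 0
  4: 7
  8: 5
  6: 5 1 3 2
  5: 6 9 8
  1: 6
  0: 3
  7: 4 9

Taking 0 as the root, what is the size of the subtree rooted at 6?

8

Descendants of 6 (including itself): 6, 5, 2, 1, 9, 8, 7, 4. That's 8.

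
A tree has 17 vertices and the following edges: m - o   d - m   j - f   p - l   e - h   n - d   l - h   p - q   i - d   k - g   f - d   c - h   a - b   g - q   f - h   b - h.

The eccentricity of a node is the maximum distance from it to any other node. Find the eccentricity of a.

Distances from a peak at 7, attained at k.
a-b-h-l-p-q-g-k

7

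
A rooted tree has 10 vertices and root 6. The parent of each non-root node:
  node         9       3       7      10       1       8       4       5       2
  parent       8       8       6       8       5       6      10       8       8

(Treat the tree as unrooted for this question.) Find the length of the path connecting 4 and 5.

4–10–8–5: 3 edges.

3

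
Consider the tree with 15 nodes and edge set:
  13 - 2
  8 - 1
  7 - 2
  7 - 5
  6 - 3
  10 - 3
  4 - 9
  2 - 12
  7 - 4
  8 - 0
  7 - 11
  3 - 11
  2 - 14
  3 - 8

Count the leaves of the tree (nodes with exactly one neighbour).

Degree-1 nodes: 0, 1, 5, 6, 9, 10, 12, 13, 14 — 9 of them.

9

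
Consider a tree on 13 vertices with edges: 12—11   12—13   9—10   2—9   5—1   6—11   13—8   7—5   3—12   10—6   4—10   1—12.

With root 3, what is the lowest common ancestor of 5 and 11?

Ancestors of 5 (toward the root): 5, 1, 12, 3.
Ancestors of 11: 11, 12, 3.
The deepest node appearing in both lists is 12.

12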